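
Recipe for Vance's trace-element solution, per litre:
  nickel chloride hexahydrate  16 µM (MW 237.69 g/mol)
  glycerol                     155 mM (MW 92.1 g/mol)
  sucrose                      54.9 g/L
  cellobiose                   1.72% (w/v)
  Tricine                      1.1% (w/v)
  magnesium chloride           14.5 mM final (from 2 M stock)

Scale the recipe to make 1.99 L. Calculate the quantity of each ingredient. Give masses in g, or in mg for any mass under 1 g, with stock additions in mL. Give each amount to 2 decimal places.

Working volume: 1.99 L.
nickel chloride hexahydrate: 16 µmol/L × 237.69 g/mol × 1.99 L ÷ 1000 = 7.57 mg
glycerol: 155 mmol/L × 92.1 g/mol × 1.99 L ÷ 1000 = 28.41 g
sucrose: 54.9 g/L × 1.99 L = 109.25 g
cellobiose: 1.72 g per 100 mL × 1990 mL ÷ 100 = 34.23 g
Tricine: 1.1% w/v = 11 g/L → 11 × 1.99 L = 21.89 g
magnesium chloride: V = C2·V2/C1 = 14.5 mM × 1990 mL ÷ 2000 mM = 14.43 mL

nickel chloride hexahydrate 7.57 mg; glycerol 28.41 g; sucrose 109.25 g; cellobiose 34.23 g; Tricine 21.89 g; magnesium chloride 14.43 mL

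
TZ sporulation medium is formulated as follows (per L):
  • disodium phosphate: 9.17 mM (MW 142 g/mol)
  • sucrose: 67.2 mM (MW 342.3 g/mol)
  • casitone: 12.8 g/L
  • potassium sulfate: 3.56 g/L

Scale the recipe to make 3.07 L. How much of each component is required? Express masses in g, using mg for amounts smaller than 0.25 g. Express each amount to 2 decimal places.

disodium phosphate 4.00 g; sucrose 70.62 g; casitone 39.30 g; potassium sulfate 10.93 g

Scale factor relative to 1 L: 3.07.
disodium phosphate: 9.17 mmol/L × 142 g/mol × 3.07 L ÷ 1000 = 4.00 g
sucrose: 67.2 mmol/L × 342.3 g/mol × 3.07 L ÷ 1000 = 70.62 g
casitone: 12.8 g/L × 3.07 L = 39.30 g
potassium sulfate: 3.56 g/L × 3.07 L = 10.93 g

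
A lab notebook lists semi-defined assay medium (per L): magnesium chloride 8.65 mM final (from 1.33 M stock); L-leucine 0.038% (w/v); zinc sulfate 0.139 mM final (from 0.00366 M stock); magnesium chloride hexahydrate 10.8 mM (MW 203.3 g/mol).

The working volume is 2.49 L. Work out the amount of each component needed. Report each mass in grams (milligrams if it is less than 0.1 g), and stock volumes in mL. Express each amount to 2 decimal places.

Working volume: 2.49 L.
magnesium chloride: dilute stock: 8.65 mM × 2490 mL ÷ 1330 mM = 16.19 mL
L-leucine: 0.038 g per 100 mL × 2490 mL ÷ 100 = 0.95 g
zinc sulfate: C1V1 = C2V2 → 0.139 mM × 2490 mL ÷ 3.66 mM = 94.57 mL
magnesium chloride hexahydrate: 10.8 mmol/L × 203.3 g/mol × 2.49 L ÷ 1000 = 5.47 g

magnesium chloride 16.19 mL; L-leucine 0.95 g; zinc sulfate 94.57 mL; magnesium chloride hexahydrate 5.47 g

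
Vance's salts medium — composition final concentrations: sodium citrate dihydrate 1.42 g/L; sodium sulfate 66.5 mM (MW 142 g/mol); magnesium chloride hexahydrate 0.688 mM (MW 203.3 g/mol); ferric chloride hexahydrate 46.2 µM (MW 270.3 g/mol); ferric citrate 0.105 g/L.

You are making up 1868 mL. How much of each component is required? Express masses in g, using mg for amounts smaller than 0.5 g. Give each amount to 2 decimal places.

sodium citrate dihydrate 2.65 g; sodium sulfate 17.64 g; magnesium chloride hexahydrate 261.28 mg; ferric chloride hexahydrate 23.33 mg; ferric citrate 196.14 mg

Scale factor relative to 1 L: 1.868.
sodium citrate dihydrate: 1.42 g/L × 1.868 L = 2.65 g
sodium sulfate: 66.5 mmol/L × 142 g/mol × 1.868 L ÷ 1000 = 17.64 g
magnesium chloride hexahydrate: 0.688 mmol/L × 203.3 mg/mmol × 1.868 L = 261.28 mg
ferric chloride hexahydrate: 46.2 µmol/L × 270.3 g/mol × 1.868 L ÷ 1000 = 23.33 mg
ferric citrate: 0.105 g/L × 1.868 L = 0.19614 g = 196.14 mg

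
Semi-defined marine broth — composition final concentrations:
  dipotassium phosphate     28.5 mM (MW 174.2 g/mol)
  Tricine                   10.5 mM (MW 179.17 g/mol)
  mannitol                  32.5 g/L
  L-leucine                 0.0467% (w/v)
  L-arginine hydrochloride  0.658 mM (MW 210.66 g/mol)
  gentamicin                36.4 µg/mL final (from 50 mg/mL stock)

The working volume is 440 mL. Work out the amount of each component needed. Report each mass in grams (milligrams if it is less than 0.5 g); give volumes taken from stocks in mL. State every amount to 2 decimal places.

Scale factor relative to 1 L: 0.44.
dipotassium phosphate: 28.5 mmol/L × 174.2 g/mol × 0.44 L ÷ 1000 = 2.18 g
Tricine: 10.5 mmol/L × 179.17 g/mol × 0.44 L ÷ 1000 = 0.83 g
mannitol: 32.5 g/L × 0.44 L = 14.30 g
L-leucine: 0.0467 g per 100 mL × 440 mL ÷ 100 = 0.20548 g = 205.48 mg
L-arginine hydrochloride: 0.658 mmol/L × 210.66 mg/mmol × 0.44 L = 60.99 mg
gentamicin: V = C2·V2/C1 = 36.4 µg/mL × 440 mL ÷ 50000 µg/mL = 0.32 mL

dipotassium phosphate 2.18 g; Tricine 0.83 g; mannitol 14.30 g; L-leucine 205.48 mg; L-arginine hydrochloride 60.99 mg; gentamicin 0.32 mL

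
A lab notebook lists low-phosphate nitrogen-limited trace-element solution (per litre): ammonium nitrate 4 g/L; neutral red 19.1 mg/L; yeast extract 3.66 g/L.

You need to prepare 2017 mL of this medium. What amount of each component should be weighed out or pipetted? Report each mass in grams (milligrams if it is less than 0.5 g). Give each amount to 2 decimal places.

ammonium nitrate 8.07 g; neutral red 38.52 mg; yeast extract 7.38 g

Scale factor relative to 1 L: 2.017.
ammonium nitrate: 4 g/L × 2.017 L = 8.07 g
neutral red: 19.1 mg/L × 2.017 L = 38.52 mg
yeast extract: 3.66 g/L × 2.017 L = 7.38 g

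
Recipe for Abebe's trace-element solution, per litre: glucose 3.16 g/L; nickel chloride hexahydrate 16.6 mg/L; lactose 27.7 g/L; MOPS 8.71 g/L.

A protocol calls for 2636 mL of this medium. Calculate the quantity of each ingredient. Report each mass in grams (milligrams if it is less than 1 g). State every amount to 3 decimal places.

Scale factor relative to 1 L: 2.636.
glucose: 3.16 g/L × 2.636 L = 8.330 g
nickel chloride hexahydrate: 16.6 mg/L × 2.636 L = 43.758 mg
lactose: 27.7 g/L × 2.636 L = 73.017 g
MOPS: 8.71 g/L × 2.636 L = 22.960 g

glucose 8.330 g; nickel chloride hexahydrate 43.758 mg; lactose 73.017 g; MOPS 22.960 g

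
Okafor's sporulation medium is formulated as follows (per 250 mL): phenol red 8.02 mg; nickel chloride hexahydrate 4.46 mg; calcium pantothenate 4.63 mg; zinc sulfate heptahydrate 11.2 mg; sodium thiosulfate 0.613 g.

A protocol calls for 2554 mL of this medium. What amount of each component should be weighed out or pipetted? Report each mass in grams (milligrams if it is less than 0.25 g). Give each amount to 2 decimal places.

Ratio of target to recipe volume: 2554 / 250 = 10.216.
phenol red: 8.02 mg × (2554 mL / 250 mL) = 81.93 mg
nickel chloride hexahydrate: 4.46 mg × (2554 mL / 250 mL) = 45.56 mg
calcium pantothenate: 4.63 mg × (2554 mL / 250 mL) = 47.30 mg
zinc sulfate heptahydrate: 11.2 mg × (2554 mL / 250 mL) = 114.42 mg
sodium thiosulfate: 0.613 g × (2554 mL / 250 mL) = 6.26 g

phenol red 81.93 mg; nickel chloride hexahydrate 45.56 mg; calcium pantothenate 47.30 mg; zinc sulfate heptahydrate 114.42 mg; sodium thiosulfate 6.26 g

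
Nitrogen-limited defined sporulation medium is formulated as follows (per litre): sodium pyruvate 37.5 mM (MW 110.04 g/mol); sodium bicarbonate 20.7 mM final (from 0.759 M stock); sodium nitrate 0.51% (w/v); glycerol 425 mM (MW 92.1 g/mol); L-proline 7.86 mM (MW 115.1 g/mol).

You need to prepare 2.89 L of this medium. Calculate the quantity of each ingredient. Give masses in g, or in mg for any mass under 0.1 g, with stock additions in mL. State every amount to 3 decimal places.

Working volume: 2.89 L.
sodium pyruvate: 37.5 mmol/L × 110.04 g/mol × 2.89 L ÷ 1000 = 11.926 g
sodium bicarbonate: C1V1 = C2V2 → 20.7 mM × 2890 mL ÷ 759 mM = 78.818 mL
sodium nitrate: 0.51% w/v = 5.1 g/L → 5.1 × 2.89 L = 14.739 g
glycerol: 425 mmol/L × 92.1 g/mol × 2.89 L ÷ 1000 = 113.122 g
L-proline: 7.86 mmol/L × 115.1 g/mol × 2.89 L ÷ 1000 = 2.615 g

sodium pyruvate 11.926 g; sodium bicarbonate 78.818 mL; sodium nitrate 14.739 g; glycerol 113.122 g; L-proline 2.615 g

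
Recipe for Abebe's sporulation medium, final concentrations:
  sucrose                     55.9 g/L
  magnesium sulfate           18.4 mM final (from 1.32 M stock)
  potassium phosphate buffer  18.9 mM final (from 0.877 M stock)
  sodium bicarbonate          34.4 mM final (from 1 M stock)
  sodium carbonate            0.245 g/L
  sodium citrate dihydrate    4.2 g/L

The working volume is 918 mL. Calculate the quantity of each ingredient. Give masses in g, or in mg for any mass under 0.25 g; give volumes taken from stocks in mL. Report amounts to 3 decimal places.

Working volume: 918 mL = 0.918 L.
sucrose: 55.9 g/L × 0.918 L = 51.316 g
magnesium sulfate: dilute stock: 18.4 mM × 918 mL ÷ 1320 mM = 12.796 mL
potassium phosphate buffer: C1V1 = C2V2 → 18.9 mM × 918 mL ÷ 877 mM = 19.784 mL
sodium bicarbonate: C1V1 = C2V2 → 34.4 mM × 918 mL ÷ 1000 mM = 31.579 mL
sodium carbonate: 0.245 g/L × 0.918 L = 0.22491 g = 224.910 mg
sodium citrate dihydrate: 4.2 g/L × 0.918 L = 3.856 g

sucrose 51.316 g; magnesium sulfate 12.796 mL; potassium phosphate buffer 19.784 mL; sodium bicarbonate 31.579 mL; sodium carbonate 224.910 mg; sodium citrate dihydrate 3.856 g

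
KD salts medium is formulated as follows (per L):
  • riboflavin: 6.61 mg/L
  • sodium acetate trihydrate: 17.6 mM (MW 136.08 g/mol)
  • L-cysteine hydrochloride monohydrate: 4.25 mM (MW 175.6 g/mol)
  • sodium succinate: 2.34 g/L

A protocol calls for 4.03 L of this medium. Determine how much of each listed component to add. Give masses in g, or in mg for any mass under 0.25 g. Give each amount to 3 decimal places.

Working volume: 4.03 L.
riboflavin: 6.61 mg/L × 4.03 L = 26.638 mg
sodium acetate trihydrate: 17.6 mmol/L × 136.08 g/mol × 4.03 L ÷ 1000 = 9.652 g
L-cysteine hydrochloride monohydrate: 4.25 mmol/L × 175.6 g/mol × 4.03 L ÷ 1000 = 3.008 g
sodium succinate: 2.34 g/L × 4.03 L = 9.430 g

riboflavin 26.638 mg; sodium acetate trihydrate 9.652 g; L-cysteine hydrochloride monohydrate 3.008 g; sodium succinate 9.430 g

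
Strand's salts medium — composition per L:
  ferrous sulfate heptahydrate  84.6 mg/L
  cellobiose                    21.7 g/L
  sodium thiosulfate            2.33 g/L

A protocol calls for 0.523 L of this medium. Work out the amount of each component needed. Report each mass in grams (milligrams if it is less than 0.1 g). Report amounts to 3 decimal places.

ferrous sulfate heptahydrate 44.246 mg; cellobiose 11.349 g; sodium thiosulfate 1.219 g

Working volume: 0.523 L.
ferrous sulfate heptahydrate: 84.6 mg/L × 0.523 L = 44.246 mg
cellobiose: 21.7 g/L × 0.523 L = 11.349 g
sodium thiosulfate: 2.33 g/L × 0.523 L = 1.219 g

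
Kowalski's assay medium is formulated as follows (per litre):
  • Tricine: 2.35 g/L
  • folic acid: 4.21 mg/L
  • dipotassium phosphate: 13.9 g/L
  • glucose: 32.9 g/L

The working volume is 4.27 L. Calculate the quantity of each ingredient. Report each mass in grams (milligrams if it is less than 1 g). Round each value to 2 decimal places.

Scale factor relative to 1 L: 4.27.
Tricine: 2.35 g/L × 4.27 L = 10.03 g
folic acid: 4.21 mg/L × 4.27 L = 17.98 mg
dipotassium phosphate: 13.9 g/L × 4.27 L = 59.35 g
glucose: 32.9 g/L × 4.27 L = 140.48 g

Tricine 10.03 g; folic acid 17.98 mg; dipotassium phosphate 59.35 g; glucose 140.48 g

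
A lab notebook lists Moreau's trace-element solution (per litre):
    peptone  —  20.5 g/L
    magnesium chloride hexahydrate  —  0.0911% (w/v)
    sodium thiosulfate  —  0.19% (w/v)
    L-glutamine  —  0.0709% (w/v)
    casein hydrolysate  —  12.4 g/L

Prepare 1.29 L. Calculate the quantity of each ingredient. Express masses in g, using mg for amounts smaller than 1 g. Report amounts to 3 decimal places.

Scale factor relative to 1 L: 1.29.
peptone: 20.5 g/L × 1.29 L = 26.445 g
magnesium chloride hexahydrate: 0.0911 g per 100 mL × 1290 mL ÷ 100 = 1.175 g
sodium thiosulfate: 0.19 g per 100 mL × 1290 mL ÷ 100 = 2.451 g
L-glutamine: 0.0709% w/v = 0.709 g/L → 0.709 × 1.29 L = 0.91461 g = 914.610 mg
casein hydrolysate: 12.4 g/L × 1.29 L = 15.996 g

peptone 26.445 g; magnesium chloride hexahydrate 1.175 g; sodium thiosulfate 2.451 g; L-glutamine 914.610 mg; casein hydrolysate 15.996 g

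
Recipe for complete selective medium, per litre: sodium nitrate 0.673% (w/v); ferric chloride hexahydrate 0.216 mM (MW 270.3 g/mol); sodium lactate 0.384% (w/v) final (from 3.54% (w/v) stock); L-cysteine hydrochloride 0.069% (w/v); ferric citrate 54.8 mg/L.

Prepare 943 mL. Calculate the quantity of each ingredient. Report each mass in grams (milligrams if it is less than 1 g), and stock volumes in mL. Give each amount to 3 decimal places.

sodium nitrate 6.346 g; ferric chloride hexahydrate 55.057 mg; sodium lactate 102.292 mL; L-cysteine hydrochloride 650.670 mg; ferric citrate 51.676 mg

Target volume = 943 mL = 0.943 L.
sodium nitrate: 0.673 g per 100 mL × 943 mL ÷ 100 = 6.346 g
ferric chloride hexahydrate: 0.216 mmol/L × 270.3 mg/mmol × 0.943 L = 55.057 mg
sodium lactate: C1V1 = C2V2 → 0.384% ÷ 3.54% × 943 mL = 102.292 mL
L-cysteine hydrochloride: 0.069 g per 100 mL × 943 mL ÷ 100 = 0.65067 g = 650.670 mg
ferric citrate: 54.8 mg/L × 0.943 L = 51.676 mg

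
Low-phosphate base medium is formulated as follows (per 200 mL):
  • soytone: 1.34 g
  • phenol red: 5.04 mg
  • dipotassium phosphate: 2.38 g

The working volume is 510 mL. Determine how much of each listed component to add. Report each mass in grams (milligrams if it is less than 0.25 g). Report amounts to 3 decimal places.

soytone 3.417 g; phenol red 12.852 mg; dipotassium phosphate 6.069 g

Scale factor = 510 mL / 200 mL = 2.55.
soytone: 1.34 g × (510 mL / 200 mL) = 3.417 g
phenol red: 5.04 mg × (510 mL / 200 mL) = 12.852 mg
dipotassium phosphate: 2.38 g × (510 mL / 200 mL) = 6.069 g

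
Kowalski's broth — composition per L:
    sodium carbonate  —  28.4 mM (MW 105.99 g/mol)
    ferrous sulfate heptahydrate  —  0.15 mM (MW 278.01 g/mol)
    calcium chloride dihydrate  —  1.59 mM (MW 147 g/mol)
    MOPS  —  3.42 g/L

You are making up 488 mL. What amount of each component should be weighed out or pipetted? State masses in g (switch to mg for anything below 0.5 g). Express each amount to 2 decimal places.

sodium carbonate 1.47 g; ferrous sulfate heptahydrate 20.35 mg; calcium chloride dihydrate 114.06 mg; MOPS 1.67 g

Target volume = 488 mL = 0.488 L.
sodium carbonate: 28.4 mmol/L × 105.99 g/mol × 0.488 L ÷ 1000 = 1.47 g
ferrous sulfate heptahydrate: 0.15 mmol/L × 278.01 mg/mmol × 0.488 L = 20.35 mg
calcium chloride dihydrate: 1.59 mmol/L × 147 mg/mmol × 0.488 L = 114.06 mg
MOPS: 3.42 g/L × 0.488 L = 1.67 g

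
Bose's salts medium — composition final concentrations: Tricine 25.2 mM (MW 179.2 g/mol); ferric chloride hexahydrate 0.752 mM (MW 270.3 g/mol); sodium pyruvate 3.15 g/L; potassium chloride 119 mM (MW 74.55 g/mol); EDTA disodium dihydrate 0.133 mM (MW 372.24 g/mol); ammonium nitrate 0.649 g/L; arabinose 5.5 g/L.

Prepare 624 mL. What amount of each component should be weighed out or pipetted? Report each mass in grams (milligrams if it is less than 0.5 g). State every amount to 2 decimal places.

Tricine 2.82 g; ferric chloride hexahydrate 126.84 mg; sodium pyruvate 1.97 g; potassium chloride 5.54 g; EDTA disodium dihydrate 30.89 mg; ammonium nitrate 404.98 mg; arabinose 3.43 g

Scale factor relative to 1 L: 0.624.
Tricine: 25.2 mmol/L × 179.2 g/mol × 0.624 L ÷ 1000 = 2.82 g
ferric chloride hexahydrate: 0.752 mmol/L × 270.3 mg/mmol × 0.624 L = 126.84 mg
sodium pyruvate: 3.15 g/L × 0.624 L = 1.97 g
potassium chloride: 119 mmol/L × 74.55 g/mol × 0.624 L ÷ 1000 = 5.54 g
EDTA disodium dihydrate: 0.133 mmol/L × 372.24 mg/mmol × 0.624 L = 30.89 mg
ammonium nitrate: 0.649 g/L × 0.624 L = 0.404976 g = 404.98 mg
arabinose: 5.5 g/L × 0.624 L = 3.43 g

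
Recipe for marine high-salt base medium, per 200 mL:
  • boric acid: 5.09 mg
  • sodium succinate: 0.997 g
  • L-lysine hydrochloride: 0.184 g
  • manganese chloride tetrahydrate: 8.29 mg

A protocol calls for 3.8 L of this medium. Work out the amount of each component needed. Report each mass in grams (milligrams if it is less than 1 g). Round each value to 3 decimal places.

Scale factor = 3800 mL / 200 mL = 19.
boric acid: 5.09 mg × (3800 mL / 200 mL) = 96.710 mg
sodium succinate: 0.997 g × (3800 mL / 200 mL) = 18.943 g
L-lysine hydrochloride: 0.184 g × (3800 mL / 200 mL) = 3.496 g
manganese chloride tetrahydrate: 8.29 mg × (3800 mL / 200 mL) = 157.510 mg

boric acid 96.710 mg; sodium succinate 18.943 g; L-lysine hydrochloride 3.496 g; manganese chloride tetrahydrate 157.510 mg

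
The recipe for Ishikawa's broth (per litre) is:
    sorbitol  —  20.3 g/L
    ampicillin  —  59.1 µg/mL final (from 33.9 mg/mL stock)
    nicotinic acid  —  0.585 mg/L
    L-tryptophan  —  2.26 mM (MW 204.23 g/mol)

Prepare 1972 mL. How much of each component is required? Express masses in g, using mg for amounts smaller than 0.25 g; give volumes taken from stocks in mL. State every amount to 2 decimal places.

sorbitol 40.03 g; ampicillin 3.44 mL; nicotinic acid 1.15 mg; L-tryptophan 0.91 g

Working volume: 1972 mL = 1.972 L.
sorbitol: 20.3 g/L × 1.972 L = 40.03 g
ampicillin: C1V1 = C2V2 → 59.1 µg/mL × 1972 mL ÷ 33900 µg/mL = 3.44 mL
nicotinic acid: 0.585 mg/L × 1.972 L = 1.15 mg
L-tryptophan: 2.26 mmol/L × 204.23 g/mol × 1.972 L ÷ 1000 = 0.91 g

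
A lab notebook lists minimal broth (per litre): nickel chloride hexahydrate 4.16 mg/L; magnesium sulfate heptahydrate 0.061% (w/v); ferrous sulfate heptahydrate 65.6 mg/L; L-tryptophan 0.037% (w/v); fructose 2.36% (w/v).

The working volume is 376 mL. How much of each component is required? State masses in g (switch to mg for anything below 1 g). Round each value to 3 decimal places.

Target volume = 376 mL = 0.376 L.
nickel chloride hexahydrate: 4.16 mg/L × 0.376 L = 1.564 mg
magnesium sulfate heptahydrate: 0.061 g per 100 mL × 376 mL ÷ 100 = 0.22936 g = 229.360 mg
ferrous sulfate heptahydrate: 65.6 mg/L × 0.376 L = 24.666 mg
L-tryptophan: 0.037% w/v = 0.37 g/L → 0.37 × 0.376 L = 0.13912 g = 139.120 mg
fructose: 2.36 g per 100 mL × 376 mL ÷ 100 = 8.874 g

nickel chloride hexahydrate 1.564 mg; magnesium sulfate heptahydrate 229.360 mg; ferrous sulfate heptahydrate 24.666 mg; L-tryptophan 139.120 mg; fructose 8.874 g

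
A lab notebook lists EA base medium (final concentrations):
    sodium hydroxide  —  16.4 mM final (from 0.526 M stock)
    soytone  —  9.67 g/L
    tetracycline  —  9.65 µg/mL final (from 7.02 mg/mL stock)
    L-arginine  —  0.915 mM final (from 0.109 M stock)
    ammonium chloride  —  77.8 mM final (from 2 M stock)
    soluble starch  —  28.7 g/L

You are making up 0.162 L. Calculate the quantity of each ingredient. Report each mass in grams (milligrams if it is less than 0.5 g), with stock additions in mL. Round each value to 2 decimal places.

Working volume: 0.162 L.
sodium hydroxide: dilute stock: 16.4 mM × 162 mL ÷ 526 mM = 5.05 mL
soytone: 9.67 g/L × 0.162 L = 1.57 g
tetracycline: V = C2·V2/C1 = 9.65 µg/mL × 162 mL ÷ 7020 µg/mL = 0.22 mL
L-arginine: C1V1 = C2V2 → 0.915 mM × 162 mL ÷ 109 mM = 1.36 mL
ammonium chloride: dilute stock: 77.8 mM × 162 mL ÷ 2000 mM = 6.30 mL
soluble starch: 28.7 g/L × 0.162 L = 4.65 g

sodium hydroxide 5.05 mL; soytone 1.57 g; tetracycline 0.22 mL; L-arginine 1.36 mL; ammonium chloride 6.30 mL; soluble starch 4.65 g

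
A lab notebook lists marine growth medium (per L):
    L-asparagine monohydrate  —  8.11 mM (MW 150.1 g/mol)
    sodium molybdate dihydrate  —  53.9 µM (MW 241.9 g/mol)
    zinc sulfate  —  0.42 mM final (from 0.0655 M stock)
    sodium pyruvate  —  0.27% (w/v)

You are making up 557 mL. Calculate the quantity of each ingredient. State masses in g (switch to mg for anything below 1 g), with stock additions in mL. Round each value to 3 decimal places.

Target volume = 557 mL = 0.557 L.
L-asparagine monohydrate: 8.11 mmol/L × 150.1 mg/mmol × 0.557 L = 678.042 mg
sodium molybdate dihydrate: 53.9 µmol/L × 241.9 g/mol × 0.557 L ÷ 1000 = 7.262 mg
zinc sulfate: V = C2·V2/C1 = 0.42 mM × 557 mL ÷ 65.5 mM = 3.572 mL
sodium pyruvate: 0.27 g per 100 mL × 557 mL ÷ 100 = 1.504 g

L-asparagine monohydrate 678.042 mg; sodium molybdate dihydrate 7.262 mg; zinc sulfate 3.572 mL; sodium pyruvate 1.504 g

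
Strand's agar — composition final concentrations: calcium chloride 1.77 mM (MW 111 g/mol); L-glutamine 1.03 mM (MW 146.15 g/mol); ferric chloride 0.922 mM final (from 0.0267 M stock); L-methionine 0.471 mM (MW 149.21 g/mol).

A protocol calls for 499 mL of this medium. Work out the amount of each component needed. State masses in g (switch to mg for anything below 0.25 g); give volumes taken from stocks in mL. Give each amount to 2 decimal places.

Target volume = 499 mL = 0.499 L.
calcium chloride: 1.77 mmol/L × 111 mg/mmol × 0.499 L = 98.04 mg
L-glutamine: 1.03 mmol/L × 146.15 mg/mmol × 0.499 L = 75.12 mg
ferric chloride: V = C2·V2/C1 = 0.922 mM × 499 mL ÷ 26.7 mM = 17.23 mL
L-methionine: 0.471 mmol/L × 149.21 mg/mmol × 0.499 L = 35.07 mg

calcium chloride 98.04 mg; L-glutamine 75.12 mg; ferric chloride 17.23 mL; L-methionine 35.07 mg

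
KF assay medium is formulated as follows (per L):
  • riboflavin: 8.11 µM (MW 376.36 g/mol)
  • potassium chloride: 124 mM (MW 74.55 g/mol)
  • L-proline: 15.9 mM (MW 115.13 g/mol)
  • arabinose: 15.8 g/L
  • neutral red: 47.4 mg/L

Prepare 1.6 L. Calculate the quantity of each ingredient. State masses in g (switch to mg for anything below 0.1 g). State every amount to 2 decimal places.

Scale factor relative to 1 L: 1.6.
riboflavin: 8.11 µmol/L × 376.36 g/mol × 1.6 L ÷ 1000 = 4.88 mg
potassium chloride: 124 mmol/L × 74.55 g/mol × 1.6 L ÷ 1000 = 14.79 g
L-proline: 15.9 mmol/L × 115.13 g/mol × 1.6 L ÷ 1000 = 2.93 g
arabinose: 15.8 g/L × 1.6 L = 25.28 g
neutral red: 47.4 mg/L × 1.6 L = 75.84 mg

riboflavin 4.88 mg; potassium chloride 14.79 g; L-proline 2.93 g; arabinose 25.28 g; neutral red 75.84 mg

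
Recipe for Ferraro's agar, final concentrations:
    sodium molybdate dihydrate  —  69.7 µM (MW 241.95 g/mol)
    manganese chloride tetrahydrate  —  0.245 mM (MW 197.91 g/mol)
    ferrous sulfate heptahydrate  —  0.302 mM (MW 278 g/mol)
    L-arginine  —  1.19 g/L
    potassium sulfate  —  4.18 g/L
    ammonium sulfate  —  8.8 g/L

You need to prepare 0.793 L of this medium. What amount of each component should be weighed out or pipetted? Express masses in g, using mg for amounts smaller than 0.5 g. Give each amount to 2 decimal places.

sodium molybdate dihydrate 13.37 mg; manganese chloride tetrahydrate 38.45 mg; ferrous sulfate heptahydrate 66.58 mg; L-arginine 0.94 g; potassium sulfate 3.31 g; ammonium sulfate 6.98 g

Working volume: 0.793 L.
sodium molybdate dihydrate: 69.7 µmol/L × 241.95 g/mol × 0.793 L ÷ 1000 = 13.37 mg
manganese chloride tetrahydrate: 0.245 mmol/L × 197.91 mg/mmol × 0.793 L = 38.45 mg
ferrous sulfate heptahydrate: 0.302 mmol/L × 278 mg/mmol × 0.793 L = 66.58 mg
L-arginine: 1.19 g/L × 0.793 L = 0.94 g
potassium sulfate: 4.18 g/L × 0.793 L = 3.31 g
ammonium sulfate: 8.8 g/L × 0.793 L = 6.98 g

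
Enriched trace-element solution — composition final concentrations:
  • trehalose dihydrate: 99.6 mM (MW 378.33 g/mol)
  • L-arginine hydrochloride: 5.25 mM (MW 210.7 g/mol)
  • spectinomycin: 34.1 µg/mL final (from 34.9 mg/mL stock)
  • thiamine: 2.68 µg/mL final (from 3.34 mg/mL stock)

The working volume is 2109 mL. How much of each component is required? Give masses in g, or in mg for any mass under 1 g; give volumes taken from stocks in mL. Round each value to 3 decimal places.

Scale factor relative to 1 L: 2.109.
trehalose dihydrate: 99.6 mmol/L × 378.33 g/mol × 2.109 L ÷ 1000 = 79.471 g
L-arginine hydrochloride: 5.25 mmol/L × 210.7 g/mol × 2.109 L ÷ 1000 = 2.333 g
spectinomycin: V = C2·V2/C1 = 34.1 µg/mL × 2109 mL ÷ 34900 µg/mL = 2.061 mL
thiamine: V = C2·V2/C1 = 2.68 µg/mL × 2109 mL ÷ 3340 µg/mL = 1.692 mL

trehalose dihydrate 79.471 g; L-arginine hydrochloride 2.333 g; spectinomycin 2.061 mL; thiamine 1.692 mL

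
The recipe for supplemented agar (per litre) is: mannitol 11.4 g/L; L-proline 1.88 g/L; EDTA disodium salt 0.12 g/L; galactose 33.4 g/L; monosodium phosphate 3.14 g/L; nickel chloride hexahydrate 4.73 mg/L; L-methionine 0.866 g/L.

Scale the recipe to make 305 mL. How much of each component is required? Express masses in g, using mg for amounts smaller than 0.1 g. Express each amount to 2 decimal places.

Working volume: 305 mL = 0.305 L.
mannitol: 11.4 g/L × 0.305 L = 3.48 g
L-proline: 1.88 g/L × 0.305 L = 0.57 g
EDTA disodium salt: 0.12 g/L × 0.305 L = 0.0366 g = 36.60 mg
galactose: 33.4 g/L × 0.305 L = 10.19 g
monosodium phosphate: 3.14 g/L × 0.305 L = 0.96 g
nickel chloride hexahydrate: 4.73 mg/L × 0.305 L = 1.44 mg
L-methionine: 0.866 g/L × 0.305 L = 0.26 g

mannitol 3.48 g; L-proline 0.57 g; EDTA disodium salt 36.60 mg; galactose 10.19 g; monosodium phosphate 0.96 g; nickel chloride hexahydrate 1.44 mg; L-methionine 0.26 g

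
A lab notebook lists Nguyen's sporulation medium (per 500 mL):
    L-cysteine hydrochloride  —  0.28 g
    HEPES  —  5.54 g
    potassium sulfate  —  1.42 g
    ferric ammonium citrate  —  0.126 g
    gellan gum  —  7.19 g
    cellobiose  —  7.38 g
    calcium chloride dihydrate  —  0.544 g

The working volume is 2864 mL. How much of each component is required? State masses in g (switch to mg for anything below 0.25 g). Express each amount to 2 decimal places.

L-cysteine hydrochloride 1.60 g; HEPES 31.73 g; potassium sulfate 8.13 g; ferric ammonium citrate 0.72 g; gellan gum 41.18 g; cellobiose 42.27 g; calcium chloride dihydrate 3.12 g

Ratio of target to recipe volume: 2864 / 500 = 5.728.
L-cysteine hydrochloride: 0.28 g × (2864 mL / 500 mL) = 1.60 g
HEPES: 5.54 g × (2864 mL / 500 mL) = 31.73 g
potassium sulfate: 1.42 g × (2864 mL / 500 mL) = 8.13 g
ferric ammonium citrate: 0.126 g × (2864 mL / 500 mL) = 0.72 g
gellan gum: 7.19 g × (2864 mL / 500 mL) = 41.18 g
cellobiose: 7.38 g × (2864 mL / 500 mL) = 42.27 g
calcium chloride dihydrate: 0.544 g × (2864 mL / 500 mL) = 3.12 g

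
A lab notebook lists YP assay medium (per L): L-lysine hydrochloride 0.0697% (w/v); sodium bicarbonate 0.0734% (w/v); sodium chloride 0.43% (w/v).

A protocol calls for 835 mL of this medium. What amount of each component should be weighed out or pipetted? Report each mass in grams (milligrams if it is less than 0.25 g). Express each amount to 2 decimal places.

L-lysine hydrochloride 0.58 g; sodium bicarbonate 0.61 g; sodium chloride 3.59 g

Scale factor relative to 1 L: 0.835.
L-lysine hydrochloride: 0.0697 g per 100 mL × 835 mL ÷ 100 = 0.58 g
sodium bicarbonate: 0.0734 g per 100 mL × 835 mL ÷ 100 = 0.61 g
sodium chloride: 0.43 g per 100 mL × 835 mL ÷ 100 = 3.59 g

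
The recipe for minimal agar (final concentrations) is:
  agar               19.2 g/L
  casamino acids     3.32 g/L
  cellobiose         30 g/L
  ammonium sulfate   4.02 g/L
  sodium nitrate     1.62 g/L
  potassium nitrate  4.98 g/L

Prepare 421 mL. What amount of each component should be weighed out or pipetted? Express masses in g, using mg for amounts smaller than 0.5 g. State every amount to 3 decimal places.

agar 8.083 g; casamino acids 1.398 g; cellobiose 12.630 g; ammonium sulfate 1.692 g; sodium nitrate 0.682 g; potassium nitrate 2.097 g

Working volume: 421 mL = 0.421 L.
agar: 19.2 g/L × 0.421 L = 8.083 g
casamino acids: 3.32 g/L × 0.421 L = 1.398 g
cellobiose: 30 g/L × 0.421 L = 12.630 g
ammonium sulfate: 4.02 g/L × 0.421 L = 1.692 g
sodium nitrate: 1.62 g/L × 0.421 L = 0.682 g
potassium nitrate: 4.98 g/L × 0.421 L = 2.097 g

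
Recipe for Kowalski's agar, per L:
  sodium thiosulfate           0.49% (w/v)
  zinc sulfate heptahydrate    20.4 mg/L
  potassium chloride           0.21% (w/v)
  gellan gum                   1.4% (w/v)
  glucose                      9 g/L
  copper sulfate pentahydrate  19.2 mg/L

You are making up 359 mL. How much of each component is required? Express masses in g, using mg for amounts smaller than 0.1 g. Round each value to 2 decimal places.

sodium thiosulfate 1.76 g; zinc sulfate heptahydrate 7.32 mg; potassium chloride 0.75 g; gellan gum 5.03 g; glucose 3.23 g; copper sulfate pentahydrate 6.89 mg

Working volume: 359 mL = 0.359 L.
sodium thiosulfate: 0.49 g per 100 mL × 359 mL ÷ 100 = 1.76 g
zinc sulfate heptahydrate: 20.4 mg/L × 0.359 L = 7.32 mg
potassium chloride: 0.21 g per 100 mL × 359 mL ÷ 100 = 0.75 g
gellan gum: 1.4% w/v = 14 g/L → 14 × 0.359 L = 5.03 g
glucose: 9 g/L × 0.359 L = 3.23 g
copper sulfate pentahydrate: 19.2 mg/L × 0.359 L = 6.89 mg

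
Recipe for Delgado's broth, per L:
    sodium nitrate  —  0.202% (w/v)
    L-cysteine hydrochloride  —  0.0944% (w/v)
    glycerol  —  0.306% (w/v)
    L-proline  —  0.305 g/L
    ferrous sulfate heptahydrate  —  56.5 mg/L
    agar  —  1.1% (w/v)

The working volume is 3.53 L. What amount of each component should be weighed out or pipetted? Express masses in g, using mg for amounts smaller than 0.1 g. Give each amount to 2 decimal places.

Working volume: 3.53 L.
sodium nitrate: 0.202% w/v = 2.02 g/L → 2.02 × 3.53 L = 7.13 g
L-cysteine hydrochloride: 0.0944% w/v = 0.944 g/L → 0.944 × 3.53 L = 3.33 g
glycerol: 0.306% w/v = 3.06 g/L → 3.06 × 3.53 L = 10.80 g
L-proline: 0.305 g/L × 3.53 L = 1.08 g
ferrous sulfate heptahydrate: 56.5 mg/L × 3.53 L = 199.445 mg = 0.20 g
agar: 1.1 g per 100 mL × 3530 mL ÷ 100 = 38.83 g

sodium nitrate 7.13 g; L-cysteine hydrochloride 3.33 g; glycerol 10.80 g; L-proline 1.08 g; ferrous sulfate heptahydrate 0.20 g; agar 38.83 g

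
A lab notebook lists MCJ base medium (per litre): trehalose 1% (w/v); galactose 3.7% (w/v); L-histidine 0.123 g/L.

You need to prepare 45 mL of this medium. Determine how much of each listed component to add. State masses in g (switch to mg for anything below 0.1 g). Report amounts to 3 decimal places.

trehalose 0.450 g; galactose 1.665 g; L-histidine 5.535 mg

Scale factor relative to 1 L: 0.045.
trehalose: 1 g per 100 mL × 45 mL ÷ 100 = 0.450 g
galactose: 3.7 g per 100 mL × 45 mL ÷ 100 = 1.665 g
L-histidine: 0.123 g/L × 0.045 L = 0.005535 g = 5.535 mg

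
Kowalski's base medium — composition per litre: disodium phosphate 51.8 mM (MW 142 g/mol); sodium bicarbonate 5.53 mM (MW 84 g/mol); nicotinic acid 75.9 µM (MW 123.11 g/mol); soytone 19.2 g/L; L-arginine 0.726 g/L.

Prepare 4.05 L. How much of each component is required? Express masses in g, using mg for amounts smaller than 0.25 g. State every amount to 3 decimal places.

Working volume: 4.05 L.
disodium phosphate: 51.8 mmol/L × 142 g/mol × 4.05 L ÷ 1000 = 29.790 g
sodium bicarbonate: 5.53 mmol/L × 84 g/mol × 4.05 L ÷ 1000 = 1.881 g
nicotinic acid: 75.9 µmol/L × 123.11 g/mol × 4.05 L ÷ 1000 = 37.843 mg
soytone: 19.2 g/L × 4.05 L = 77.760 g
L-arginine: 0.726 g/L × 4.05 L = 2.940 g

disodium phosphate 29.790 g; sodium bicarbonate 1.881 g; nicotinic acid 37.843 mg; soytone 77.760 g; L-arginine 2.940 g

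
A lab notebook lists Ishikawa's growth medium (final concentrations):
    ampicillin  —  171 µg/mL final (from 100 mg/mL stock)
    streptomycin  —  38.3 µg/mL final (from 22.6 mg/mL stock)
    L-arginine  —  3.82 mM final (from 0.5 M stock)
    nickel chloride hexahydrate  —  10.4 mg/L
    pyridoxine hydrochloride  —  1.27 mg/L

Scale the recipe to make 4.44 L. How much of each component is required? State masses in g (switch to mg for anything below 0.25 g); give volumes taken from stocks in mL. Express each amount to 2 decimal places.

Scale factor relative to 1 L: 4.44.
ampicillin: C1V1 = C2V2 → 171 µg/mL × 4440 mL ÷ 100000 µg/mL = 7.59 mL
streptomycin: dilute stock: 38.3 µg/mL × 4440 mL ÷ 22600 µg/mL = 7.52 mL
L-arginine: C1V1 = C2V2 → 3.82 mM × 4440 mL ÷ 500 mM = 33.92 mL
nickel chloride hexahydrate: 10.4 mg/L × 4.44 L = 46.18 mg
pyridoxine hydrochloride: 1.27 mg/L × 4.44 L = 5.64 mg

ampicillin 7.59 mL; streptomycin 7.52 mL; L-arginine 33.92 mL; nickel chloride hexahydrate 46.18 mg; pyridoxine hydrochloride 5.64 mg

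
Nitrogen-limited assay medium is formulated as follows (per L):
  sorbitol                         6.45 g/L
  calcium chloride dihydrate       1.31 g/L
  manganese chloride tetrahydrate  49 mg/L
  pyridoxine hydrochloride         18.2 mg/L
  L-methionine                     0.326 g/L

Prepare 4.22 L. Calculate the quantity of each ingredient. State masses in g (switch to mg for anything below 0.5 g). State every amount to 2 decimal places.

Scale factor relative to 1 L: 4.22.
sorbitol: 6.45 g/L × 4.22 L = 27.22 g
calcium chloride dihydrate: 1.31 g/L × 4.22 L = 5.53 g
manganese chloride tetrahydrate: 49 mg/L × 4.22 L = 206.78 mg
pyridoxine hydrochloride: 18.2 mg/L × 4.22 L = 76.80 mg
L-methionine: 0.326 g/L × 4.22 L = 1.38 g

sorbitol 27.22 g; calcium chloride dihydrate 5.53 g; manganese chloride tetrahydrate 206.78 mg; pyridoxine hydrochloride 76.80 mg; L-methionine 1.38 g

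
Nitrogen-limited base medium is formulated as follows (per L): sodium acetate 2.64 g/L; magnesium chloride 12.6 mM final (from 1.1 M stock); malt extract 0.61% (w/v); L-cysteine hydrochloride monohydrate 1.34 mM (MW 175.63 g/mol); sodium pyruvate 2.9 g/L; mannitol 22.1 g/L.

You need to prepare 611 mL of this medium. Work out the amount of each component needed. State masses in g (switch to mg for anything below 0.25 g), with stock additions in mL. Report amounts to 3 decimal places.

sodium acetate 1.613 g; magnesium chloride 6.999 mL; malt extract 3.727 g; L-cysteine hydrochloride monohydrate 143.795 mg; sodium pyruvate 1.772 g; mannitol 13.503 g

Working volume: 611 mL = 0.611 L.
sodium acetate: 2.64 g/L × 0.611 L = 1.613 g
magnesium chloride: V = C2·V2/C1 = 12.6 mM × 611 mL ÷ 1100 mM = 6.999 mL
malt extract: 0.61 g per 100 mL × 611 mL ÷ 100 = 3.727 g
L-cysteine hydrochloride monohydrate: 1.34 mmol/L × 175.63 mg/mmol × 0.611 L = 143.795 mg
sodium pyruvate: 2.9 g/L × 0.611 L = 1.772 g
mannitol: 22.1 g/L × 0.611 L = 13.503 g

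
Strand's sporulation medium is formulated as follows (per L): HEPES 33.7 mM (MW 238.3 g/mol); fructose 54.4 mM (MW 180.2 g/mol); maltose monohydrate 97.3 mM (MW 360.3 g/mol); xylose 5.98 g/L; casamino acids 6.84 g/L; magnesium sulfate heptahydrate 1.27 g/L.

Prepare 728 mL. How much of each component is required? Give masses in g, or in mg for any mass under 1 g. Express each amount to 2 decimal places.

Target volume = 728 mL = 0.728 L.
HEPES: 33.7 mmol/L × 238.3 g/mol × 0.728 L ÷ 1000 = 5.85 g
fructose: 54.4 mmol/L × 180.2 g/mol × 0.728 L ÷ 1000 = 7.14 g
maltose monohydrate: 97.3 mmol/L × 360.3 g/mol × 0.728 L ÷ 1000 = 25.52 g
xylose: 5.98 g/L × 0.728 L = 4.35 g
casamino acids: 6.84 g/L × 0.728 L = 4.98 g
magnesium sulfate heptahydrate: 1.27 g/L × 0.728 L = 0.92456 g = 924.56 mg

HEPES 5.85 g; fructose 7.14 g; maltose monohydrate 25.52 g; xylose 4.35 g; casamino acids 4.98 g; magnesium sulfate heptahydrate 924.56 mg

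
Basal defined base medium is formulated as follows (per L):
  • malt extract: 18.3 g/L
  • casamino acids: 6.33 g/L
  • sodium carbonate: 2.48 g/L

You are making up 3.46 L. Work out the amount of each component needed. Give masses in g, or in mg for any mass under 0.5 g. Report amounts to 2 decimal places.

malt extract 63.32 g; casamino acids 21.90 g; sodium carbonate 8.58 g

Working volume: 3.46 L.
malt extract: 18.3 g/L × 3.46 L = 63.32 g
casamino acids: 6.33 g/L × 3.46 L = 21.90 g
sodium carbonate: 2.48 g/L × 3.46 L = 8.58 g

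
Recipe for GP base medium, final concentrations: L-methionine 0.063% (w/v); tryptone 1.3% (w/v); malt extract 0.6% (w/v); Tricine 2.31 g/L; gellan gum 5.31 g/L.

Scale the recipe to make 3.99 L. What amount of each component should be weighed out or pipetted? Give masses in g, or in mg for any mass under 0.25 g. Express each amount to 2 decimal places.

L-methionine 2.51 g; tryptone 51.87 g; malt extract 23.94 g; Tricine 9.22 g; gellan gum 21.19 g

Scale factor relative to 1 L: 3.99.
L-methionine: 0.063% w/v = 0.63 g/L → 0.63 × 3.99 L = 2.51 g
tryptone: 1.3% w/v = 13 g/L → 13 × 3.99 L = 51.87 g
malt extract: 0.6 g per 100 mL × 3990 mL ÷ 100 = 23.94 g
Tricine: 2.31 g/L × 3.99 L = 9.22 g
gellan gum: 5.31 g/L × 3.99 L = 21.19 g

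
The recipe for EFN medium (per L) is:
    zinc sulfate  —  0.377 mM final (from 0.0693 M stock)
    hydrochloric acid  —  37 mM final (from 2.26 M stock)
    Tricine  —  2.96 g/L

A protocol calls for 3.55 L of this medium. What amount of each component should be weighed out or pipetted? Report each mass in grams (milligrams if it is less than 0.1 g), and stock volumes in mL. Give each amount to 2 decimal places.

zinc sulfate 19.31 mL; hydrochloric acid 58.12 mL; Tricine 10.51 g

Working volume: 3.55 L.
zinc sulfate: V = C2·V2/C1 = 0.377 mM × 3550 mL ÷ 69.3 mM = 19.31 mL
hydrochloric acid: C1V1 = C2V2 → 37 mM × 3550 mL ÷ 2260 mM = 58.12 mL
Tricine: 2.96 g/L × 3.55 L = 10.51 g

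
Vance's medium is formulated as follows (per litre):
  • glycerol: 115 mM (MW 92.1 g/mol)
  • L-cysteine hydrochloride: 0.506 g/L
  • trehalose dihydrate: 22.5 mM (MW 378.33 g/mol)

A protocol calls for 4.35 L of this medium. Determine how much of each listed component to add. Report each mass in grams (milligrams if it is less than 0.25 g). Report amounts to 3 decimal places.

glycerol 46.073 g; L-cysteine hydrochloride 2.201 g; trehalose dihydrate 37.029 g

Scale factor relative to 1 L: 4.35.
glycerol: 115 mmol/L × 92.1 g/mol × 4.35 L ÷ 1000 = 46.073 g
L-cysteine hydrochloride: 0.506 g/L × 4.35 L = 2.201 g
trehalose dihydrate: 22.5 mmol/L × 378.33 g/mol × 4.35 L ÷ 1000 = 37.029 g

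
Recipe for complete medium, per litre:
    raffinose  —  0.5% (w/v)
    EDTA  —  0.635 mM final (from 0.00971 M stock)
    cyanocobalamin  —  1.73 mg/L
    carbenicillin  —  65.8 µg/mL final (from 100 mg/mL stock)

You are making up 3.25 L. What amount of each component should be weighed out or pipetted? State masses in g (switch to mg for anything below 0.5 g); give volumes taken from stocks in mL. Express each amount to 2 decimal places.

raffinose 16.25 g; EDTA 212.54 mL; cyanocobalamin 5.62 mg; carbenicillin 2.14 mL

Scale factor relative to 1 L: 3.25.
raffinose: 0.5 g per 100 mL × 3250 mL ÷ 100 = 16.25 g
EDTA: C1V1 = C2V2 → 0.635 mM × 3250 mL ÷ 9.71 mM = 212.54 mL
cyanocobalamin: 1.73 mg/L × 3.25 L = 5.62 mg
carbenicillin: V = C2·V2/C1 = 65.8 µg/mL × 3250 mL ÷ 100000 µg/mL = 2.14 mL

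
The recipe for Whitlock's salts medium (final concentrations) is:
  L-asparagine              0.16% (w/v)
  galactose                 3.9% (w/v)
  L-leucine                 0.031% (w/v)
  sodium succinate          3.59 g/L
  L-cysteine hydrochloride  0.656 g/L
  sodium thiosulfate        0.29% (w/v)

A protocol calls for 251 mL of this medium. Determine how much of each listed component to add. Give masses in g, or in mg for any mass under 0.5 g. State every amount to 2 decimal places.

L-asparagine 401.60 mg; galactose 9.79 g; L-leucine 77.81 mg; sodium succinate 0.90 g; L-cysteine hydrochloride 164.66 mg; sodium thiosulfate 0.73 g

Scale factor relative to 1 L: 0.251.
L-asparagine: 0.16 g per 100 mL × 251 mL ÷ 100 = 0.4016 g = 401.60 mg
galactose: 3.9% w/v = 39 g/L → 39 × 0.251 L = 9.79 g
L-leucine: 0.031 g per 100 mL × 251 mL ÷ 100 = 0.07781 g = 77.81 mg
sodium succinate: 3.59 g/L × 0.251 L = 0.90 g
L-cysteine hydrochloride: 0.656 g/L × 0.251 L = 0.164656 g = 164.66 mg
sodium thiosulfate: 0.29 g per 100 mL × 251 mL ÷ 100 = 0.73 g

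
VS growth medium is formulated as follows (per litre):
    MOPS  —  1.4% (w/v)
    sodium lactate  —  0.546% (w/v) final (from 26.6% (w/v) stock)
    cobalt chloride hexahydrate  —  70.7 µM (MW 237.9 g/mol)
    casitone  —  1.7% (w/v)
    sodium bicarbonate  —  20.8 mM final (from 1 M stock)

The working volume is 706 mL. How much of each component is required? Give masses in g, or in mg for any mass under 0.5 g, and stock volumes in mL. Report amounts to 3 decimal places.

MOPS 9.884 g; sodium lactate 14.492 mL; cobalt chloride hexahydrate 11.875 mg; casitone 12.002 g; sodium bicarbonate 14.685 mL

Working volume: 706 mL = 0.706 L.
MOPS: 1.4 g per 100 mL × 706 mL ÷ 100 = 9.884 g
sodium lactate: dilute stock: 0.546% ÷ 26.6% × 706 mL = 14.492 mL
cobalt chloride hexahydrate: 70.7 µmol/L × 237.9 g/mol × 0.706 L ÷ 1000 = 11.875 mg
casitone: 1.7% w/v = 17 g/L → 17 × 0.706 L = 12.002 g
sodium bicarbonate: V = C2·V2/C1 = 20.8 mM × 706 mL ÷ 1000 mM = 14.685 mL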